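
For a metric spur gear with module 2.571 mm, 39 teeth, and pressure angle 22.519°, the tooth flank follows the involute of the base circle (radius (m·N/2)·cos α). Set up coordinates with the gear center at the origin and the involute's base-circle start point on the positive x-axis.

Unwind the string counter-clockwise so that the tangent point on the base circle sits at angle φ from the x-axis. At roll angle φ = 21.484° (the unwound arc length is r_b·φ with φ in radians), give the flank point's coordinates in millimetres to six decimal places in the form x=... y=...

pitch radius r_p = m·N/2 = 2.571·39/2 = 50.134500
base radius r_b = r_p·cos α = 50.134500·cos 22.519° = 46.311874
roll angle φ = 21.484° = 0.37496654 rad
x = r_b·(cos φ + φ·sin φ) = 46.311874·(0.93051988 + 0.37496654·0.36624139) = 49.454048
y = r_b·(sin φ − φ·cos φ) = 46.311874·(0.36624139 − 0.37496654·0.93051988) = 0.802472

x=49.454048 y=0.802472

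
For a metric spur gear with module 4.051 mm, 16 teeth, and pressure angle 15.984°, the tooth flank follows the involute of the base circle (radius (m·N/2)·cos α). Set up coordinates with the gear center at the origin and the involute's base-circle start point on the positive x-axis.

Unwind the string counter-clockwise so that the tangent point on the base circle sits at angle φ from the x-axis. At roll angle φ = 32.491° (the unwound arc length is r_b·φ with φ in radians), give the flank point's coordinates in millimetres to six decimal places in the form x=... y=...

x=35.768811 y=1.833573

pitch radius r_p = m·N/2 = 4.051·16/2 = 32.408000
base radius r_b = r_p·cos α = 32.408000·cos 15.984° = 31.155062
roll angle φ = 32.491° = 0.56707493 rad
x = r_b·(cos φ + φ·sin φ) = 31.155062·(0.84347583 + 0.56707493·0.53716712) = 35.768811
y = r_b·(sin φ − φ·cos φ) = 31.155062·(0.53716712 − 0.56707493·0.84347583) = 1.833573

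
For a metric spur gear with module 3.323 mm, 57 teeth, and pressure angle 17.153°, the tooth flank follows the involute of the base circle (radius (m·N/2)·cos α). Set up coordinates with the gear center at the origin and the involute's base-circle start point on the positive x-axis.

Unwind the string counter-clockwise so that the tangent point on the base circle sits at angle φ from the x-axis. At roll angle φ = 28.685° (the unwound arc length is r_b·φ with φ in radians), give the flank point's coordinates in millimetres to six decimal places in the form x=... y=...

x=101.133201 y=3.691186

pitch radius r_p = m·N/2 = 3.323·57/2 = 94.705500
base radius r_b = r_p·cos α = 94.705500·cos 17.153° = 90.493057
roll angle φ = 28.685° = 0.50064770 rad
x = r_b·(cos φ + φ·sin φ) = 90.493057·(0.87727186 + 0.50064770·0.47999384) = 101.133201
y = r_b·(sin φ − φ·cos φ) = 90.493057·(0.47999384 − 0.50064770·0.87727186) = 3.691186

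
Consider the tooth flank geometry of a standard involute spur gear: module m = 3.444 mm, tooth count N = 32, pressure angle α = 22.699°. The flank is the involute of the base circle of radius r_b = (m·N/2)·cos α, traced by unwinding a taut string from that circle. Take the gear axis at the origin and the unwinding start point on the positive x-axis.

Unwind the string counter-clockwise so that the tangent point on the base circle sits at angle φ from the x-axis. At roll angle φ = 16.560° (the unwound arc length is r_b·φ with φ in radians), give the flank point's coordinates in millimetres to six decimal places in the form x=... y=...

x=52.915094 y=0.405724

pitch radius r_p = m·N/2 = 3.444·32/2 = 55.104000
base radius r_b = r_p·cos α = 55.104000·cos 22.699° = 50.835910
roll angle φ = 16.560° = 0.28902652 rad
x = r_b·(cos φ + φ·sin φ) = 50.835910·(0.95852179 + 0.28902652·0.28501926) = 52.915094
y = r_b·(sin φ − φ·cos φ) = 50.835910·(0.28501926 − 0.28902652·0.95852179) = 0.405724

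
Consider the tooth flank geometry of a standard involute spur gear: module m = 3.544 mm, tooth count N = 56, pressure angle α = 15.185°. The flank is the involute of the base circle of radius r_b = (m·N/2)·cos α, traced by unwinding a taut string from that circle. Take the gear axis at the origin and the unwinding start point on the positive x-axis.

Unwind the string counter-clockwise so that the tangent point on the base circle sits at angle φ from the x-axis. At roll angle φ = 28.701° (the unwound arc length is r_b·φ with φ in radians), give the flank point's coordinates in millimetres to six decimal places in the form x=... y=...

x=107.039363 y=3.912752

pitch radius r_p = m·N/2 = 3.544·56/2 = 99.232000
base radius r_b = r_p·cos α = 99.232000·cos 15.185° = 95.767325
roll angle φ = 28.701° = 0.50092695 rad
x = r_b·(cos φ + φ·sin φ) = 95.767325·(0.87713778 + 0.50092695·0.48023881) = 107.039363
y = r_b·(sin φ − φ·cos φ) = 95.767325·(0.48023881 − 0.50092695·0.87713778) = 3.912752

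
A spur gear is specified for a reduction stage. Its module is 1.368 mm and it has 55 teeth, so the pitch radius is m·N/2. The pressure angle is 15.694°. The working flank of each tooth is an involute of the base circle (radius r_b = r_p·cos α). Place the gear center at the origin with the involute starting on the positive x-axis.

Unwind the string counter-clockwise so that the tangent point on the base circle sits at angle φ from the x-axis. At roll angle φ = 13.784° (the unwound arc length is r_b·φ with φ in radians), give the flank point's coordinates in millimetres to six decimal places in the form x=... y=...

pitch radius r_p = m·N/2 = 1.368·55/2 = 37.620000
base radius r_b = r_p·cos α = 37.620000·cos 15.694° = 36.217529
roll angle φ = 13.784° = 0.24057618 rad
x = r_b·(cos φ + φ·sin φ) = 36.217529·(0.97120085 + 0.24057618·0.23826226) = 37.250492
y = r_b·(sin φ − φ·cos φ) = 36.217529·(0.23826226 − 0.24057618·0.97120085) = 0.167124

x=37.250492 y=0.167124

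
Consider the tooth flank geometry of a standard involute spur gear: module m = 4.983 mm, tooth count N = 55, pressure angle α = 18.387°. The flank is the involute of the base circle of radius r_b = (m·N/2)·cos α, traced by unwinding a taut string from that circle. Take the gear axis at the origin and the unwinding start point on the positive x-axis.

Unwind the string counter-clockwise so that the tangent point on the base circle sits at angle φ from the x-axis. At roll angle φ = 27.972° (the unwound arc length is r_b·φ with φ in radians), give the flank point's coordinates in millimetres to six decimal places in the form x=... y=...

x=144.622081 y=4.924483

pitch radius r_p = m·N/2 = 4.983·55/2 = 137.032500
base radius r_b = r_p·cos α = 137.032500·cos 18.387° = 130.036663
roll angle φ = 27.972° = 0.48820350 rad
x = r_b·(cos φ + φ·sin φ) = 130.036663·(0.88317691 + 0.48820350·0.46904002) = 144.622081
y = r_b·(sin φ − φ·cos φ) = 130.036663·(0.46904002 − 0.48820350·0.88317691) = 4.924483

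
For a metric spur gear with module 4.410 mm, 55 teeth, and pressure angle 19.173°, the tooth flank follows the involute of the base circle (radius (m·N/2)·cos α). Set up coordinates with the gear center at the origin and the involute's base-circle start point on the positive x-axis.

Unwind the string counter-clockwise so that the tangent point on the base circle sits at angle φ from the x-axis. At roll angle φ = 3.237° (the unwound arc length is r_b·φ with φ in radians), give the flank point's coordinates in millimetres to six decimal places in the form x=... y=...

x=114.730689 y=0.006883

pitch radius r_p = m·N/2 = 4.410·55/2 = 121.275000
base radius r_b = r_p·cos α = 121.275000·cos 19.173° = 114.548026
roll angle φ = 3.237° = 0.05649631 rad
x = r_b·(cos φ + φ·sin φ) = 114.548026·(0.99840451 + 0.05649631·0.05646626) = 114.730689
y = r_b·(sin φ − φ·cos φ) = 114.548026·(0.05646626 − 0.05649631·0.99840451) = 0.006883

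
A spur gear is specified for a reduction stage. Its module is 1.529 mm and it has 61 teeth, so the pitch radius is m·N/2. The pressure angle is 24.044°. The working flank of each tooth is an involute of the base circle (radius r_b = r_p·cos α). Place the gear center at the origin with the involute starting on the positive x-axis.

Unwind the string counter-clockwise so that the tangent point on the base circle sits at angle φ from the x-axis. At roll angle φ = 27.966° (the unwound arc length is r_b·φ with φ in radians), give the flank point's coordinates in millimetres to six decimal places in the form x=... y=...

pitch radius r_p = m·N/2 = 1.529·61/2 = 46.634500
base radius r_b = r_p·cos α = 46.634500·cos 24.044° = 42.588157
roll angle φ = 27.966° = 0.48809878 rad
x = r_b·(cos φ + φ·sin φ) = 42.588157·(0.88322603 + 0.48809878·0.46894753) = 47.363087
y = r_b·(sin φ − φ·cos φ) = 42.588157·(0.46894753 − 0.48809878·0.88322603) = 1.611791

x=47.363087 y=1.611791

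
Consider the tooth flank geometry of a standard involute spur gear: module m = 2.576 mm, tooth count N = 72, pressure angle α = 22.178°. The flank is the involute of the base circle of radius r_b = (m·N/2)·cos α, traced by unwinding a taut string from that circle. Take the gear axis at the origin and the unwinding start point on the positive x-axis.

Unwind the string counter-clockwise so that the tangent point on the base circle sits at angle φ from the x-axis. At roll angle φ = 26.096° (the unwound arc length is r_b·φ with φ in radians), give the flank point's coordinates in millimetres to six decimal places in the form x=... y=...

x=94.325503 y=2.648886

pitch radius r_p = m·N/2 = 2.576·72/2 = 92.736000
base radius r_b = r_p·cos α = 92.736000·cos 22.178° = 85.874982
roll angle φ = 26.096° = 0.45546112 rad
x = r_b·(cos φ + φ·sin φ) = 85.874982·(0.89805829 + 0.45546112·0.43987647) = 94.325503
y = r_b·(sin φ − φ·cos φ) = 85.874982·(0.43987647 − 0.45546112·0.89805829) = 2.648886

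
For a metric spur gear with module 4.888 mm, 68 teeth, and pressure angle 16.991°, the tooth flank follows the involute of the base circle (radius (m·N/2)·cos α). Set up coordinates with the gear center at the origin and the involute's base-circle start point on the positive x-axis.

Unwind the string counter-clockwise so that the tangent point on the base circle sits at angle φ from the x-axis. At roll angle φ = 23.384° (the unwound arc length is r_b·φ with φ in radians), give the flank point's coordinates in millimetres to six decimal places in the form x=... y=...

x=171.628696 y=3.541957

pitch radius r_p = m·N/2 = 4.888·68/2 = 166.192000
base radius r_b = r_p·cos α = 166.192000·cos 16.991° = 158.937831
roll angle φ = 23.384° = 0.40812779 rad
x = r_b·(cos φ + φ·sin φ) = 158.937831·(0.91786549 + 0.40812779·0.39689159) = 171.628696
y = r_b·(sin φ − φ·cos φ) = 158.937831·(0.39689159 − 0.40812779·0.91786549) = 3.541957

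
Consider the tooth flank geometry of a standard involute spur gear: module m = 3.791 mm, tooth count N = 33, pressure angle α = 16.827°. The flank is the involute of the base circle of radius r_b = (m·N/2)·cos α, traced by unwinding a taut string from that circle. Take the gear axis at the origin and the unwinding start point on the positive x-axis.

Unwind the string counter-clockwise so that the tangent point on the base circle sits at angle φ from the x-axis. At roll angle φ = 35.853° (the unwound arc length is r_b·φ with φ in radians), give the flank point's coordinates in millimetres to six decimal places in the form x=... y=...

x=70.472643 y=4.701304

pitch radius r_p = m·N/2 = 3.791·33/2 = 62.551500
base radius r_b = r_p·cos α = 62.551500·cos 16.827° = 59.873244
roll angle φ = 35.853° = 0.62575290 rad
x = r_b·(cos φ + φ·sin φ) = 59.873244·(0.81052237 + 0.62575290·0.58570768) = 70.472643
y = r_b·(sin φ − φ·cos φ) = 59.873244·(0.58570768 − 0.62575290·0.81052237) = 4.701304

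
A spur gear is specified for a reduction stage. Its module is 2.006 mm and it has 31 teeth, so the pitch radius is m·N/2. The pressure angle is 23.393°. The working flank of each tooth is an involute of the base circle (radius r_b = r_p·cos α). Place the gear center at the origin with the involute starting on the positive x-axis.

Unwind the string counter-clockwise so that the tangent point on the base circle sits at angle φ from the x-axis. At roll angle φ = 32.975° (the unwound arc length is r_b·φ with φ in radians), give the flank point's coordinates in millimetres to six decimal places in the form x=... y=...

pitch radius r_p = m·N/2 = 2.006·31/2 = 31.093000
base radius r_b = r_p·cos α = 31.093000·cos 23.393° = 28.537253
roll angle φ = 32.975° = 0.57552232 rad
x = r_b·(cos φ + φ·sin φ) = 28.537253·(0.83890813 + 0.57552232·0.54427304) = 32.879179
y = r_b·(sin φ − φ·cos φ) = 28.537253·(0.54427304 − 0.57552232·0.83890813) = 1.753976

x=32.879179 y=1.753976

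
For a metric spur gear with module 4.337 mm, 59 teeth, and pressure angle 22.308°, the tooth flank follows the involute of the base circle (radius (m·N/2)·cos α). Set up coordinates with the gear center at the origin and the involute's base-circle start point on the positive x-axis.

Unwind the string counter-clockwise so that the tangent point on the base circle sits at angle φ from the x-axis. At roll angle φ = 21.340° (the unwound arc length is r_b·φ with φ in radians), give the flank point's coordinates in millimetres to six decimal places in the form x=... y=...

pitch radius r_p = m·N/2 = 4.337·59/2 = 127.941500
base radius r_b = r_p·cos α = 127.941500·cos 22.308° = 118.365939
roll angle φ = 21.340° = 0.37245326 rad
x = r_b·(cos φ + φ·sin φ) = 118.365939·(0.93143740 + 0.37245326·0.36390159) = 126.293349
y = r_b·(sin φ − φ·cos φ) = 118.365939·(0.36390159 − 0.37245326·0.93143740) = 2.010408

x=126.293349 y=2.010408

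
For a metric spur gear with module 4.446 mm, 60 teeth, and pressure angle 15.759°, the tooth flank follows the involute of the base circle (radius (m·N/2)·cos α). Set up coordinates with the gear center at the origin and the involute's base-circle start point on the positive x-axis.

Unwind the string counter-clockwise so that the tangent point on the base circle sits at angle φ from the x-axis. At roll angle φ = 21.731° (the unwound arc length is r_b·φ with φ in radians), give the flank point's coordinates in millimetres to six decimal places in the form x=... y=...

pitch radius r_p = m·N/2 = 4.446·60/2 = 133.380000
base radius r_b = r_p·cos α = 133.380000·cos 15.759° = 128.366591
roll angle φ = 21.731° = 0.37927750 rad
x = r_b·(cos φ + φ·sin φ) = 128.366591·(0.92893238 + 0.37927750·0.37024941) = 137.270053
y = r_b·(sin φ − φ·cos φ) = 128.366591·(0.37024941 − 0.37927750·0.92893238) = 2.301133

x=137.270053 y=2.301133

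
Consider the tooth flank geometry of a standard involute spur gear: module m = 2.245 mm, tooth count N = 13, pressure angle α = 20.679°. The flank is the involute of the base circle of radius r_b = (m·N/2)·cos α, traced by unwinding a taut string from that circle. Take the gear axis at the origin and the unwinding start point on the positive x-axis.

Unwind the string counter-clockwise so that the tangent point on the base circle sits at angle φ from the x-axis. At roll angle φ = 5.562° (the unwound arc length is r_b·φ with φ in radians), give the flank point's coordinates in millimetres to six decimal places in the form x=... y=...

x=13.716532 y=0.004159

pitch radius r_p = m·N/2 = 2.245·13/2 = 14.592500
base radius r_b = r_p·cos α = 14.592500·cos 20.679° = 13.652357
roll angle φ = 5.562° = 0.09707521 rad
x = r_b·(cos φ + φ·sin φ) = 13.652357·(0.99529190 + 0.09707521·0.09692282) = 13.716532
y = r_b·(sin φ − φ·cos φ) = 13.652357·(0.09692282 − 0.09707521·0.99529190) = 0.004159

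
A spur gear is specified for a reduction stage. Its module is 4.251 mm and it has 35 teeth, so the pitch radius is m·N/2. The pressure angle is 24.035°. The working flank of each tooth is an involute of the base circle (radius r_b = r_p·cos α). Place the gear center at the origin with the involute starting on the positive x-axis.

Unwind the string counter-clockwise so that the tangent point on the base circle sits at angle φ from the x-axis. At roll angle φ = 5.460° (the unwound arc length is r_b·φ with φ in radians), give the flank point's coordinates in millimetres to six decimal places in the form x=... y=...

pitch radius r_p = m·N/2 = 4.251·35/2 = 74.392500
base radius r_b = r_p·cos α = 74.392500·cos 24.035° = 67.942434
roll angle φ = 5.460° = 0.09529498 rad
x = r_b·(cos φ + φ·sin φ) = 67.942434·(0.99546287 + 0.09529498·0.09515081) = 68.250231
y = r_b·(sin φ − φ·cos φ) = 67.942434·(0.09515081 − 0.09529498·0.99546287) = 0.019581

x=68.250231 y=0.019581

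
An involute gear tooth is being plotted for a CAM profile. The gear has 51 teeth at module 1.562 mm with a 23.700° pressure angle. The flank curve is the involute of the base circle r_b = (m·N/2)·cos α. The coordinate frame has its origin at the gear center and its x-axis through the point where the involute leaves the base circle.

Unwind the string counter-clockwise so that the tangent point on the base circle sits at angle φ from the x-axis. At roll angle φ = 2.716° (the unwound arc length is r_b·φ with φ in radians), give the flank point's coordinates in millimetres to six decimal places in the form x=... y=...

x=36.512711 y=0.001295

pitch radius r_p = m·N/2 = 1.562·51/2 = 39.831000
base radius r_b = r_p·cos α = 39.831000·cos 23.700° = 36.471757
roll angle φ = 2.716° = 0.04740314 rad
x = r_b·(cos φ + φ·sin φ) = 36.471757·(0.99887668 + 0.04740314·0.04738539) = 36.512711
y = r_b·(sin φ − φ·cos φ) = 36.471757·(0.04738539 − 0.04740314·0.99887668) = 0.001295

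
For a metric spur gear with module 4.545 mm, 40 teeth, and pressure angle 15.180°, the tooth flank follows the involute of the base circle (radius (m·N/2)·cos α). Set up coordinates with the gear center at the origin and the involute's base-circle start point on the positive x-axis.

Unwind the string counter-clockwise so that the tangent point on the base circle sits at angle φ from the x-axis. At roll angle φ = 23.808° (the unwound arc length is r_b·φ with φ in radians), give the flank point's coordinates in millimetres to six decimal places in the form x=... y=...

pitch radius r_p = m·N/2 = 4.545·40/2 = 90.900000
base radius r_b = r_p·cos α = 90.900000·cos 15.180° = 87.728313
roll angle φ = 23.808° = 0.41552799 rad
x = r_b·(cos φ + φ·sin φ) = 87.728313·(0.91490331 + 0.41552799·0.40367304) = 94.978248
y = r_b·(sin φ − φ·cos φ) = 87.728313·(0.40367304 − 0.41552799·0.91490331) = 2.062064

x=94.978248 y=2.062064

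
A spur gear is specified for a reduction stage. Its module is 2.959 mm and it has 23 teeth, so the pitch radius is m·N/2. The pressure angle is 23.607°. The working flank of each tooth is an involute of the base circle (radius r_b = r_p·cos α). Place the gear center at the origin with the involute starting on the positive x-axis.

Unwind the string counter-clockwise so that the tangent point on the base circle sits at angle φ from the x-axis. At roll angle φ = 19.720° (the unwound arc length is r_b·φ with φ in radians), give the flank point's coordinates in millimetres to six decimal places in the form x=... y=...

x=32.973274 y=0.418760

pitch radius r_p = m·N/2 = 2.959·23/2 = 34.028500
base radius r_b = r_p·cos α = 34.028500·cos 23.607° = 31.180785
roll angle φ = 19.720° = 0.34417893 rad
x = r_b·(cos φ + φ·sin φ) = 31.180785·(0.94135282 + 0.34417893·0.33742387) = 32.973274
y = r_b·(sin φ − φ·cos φ) = 31.180785·(0.33742387 − 0.34417893·0.94135282) = 0.418760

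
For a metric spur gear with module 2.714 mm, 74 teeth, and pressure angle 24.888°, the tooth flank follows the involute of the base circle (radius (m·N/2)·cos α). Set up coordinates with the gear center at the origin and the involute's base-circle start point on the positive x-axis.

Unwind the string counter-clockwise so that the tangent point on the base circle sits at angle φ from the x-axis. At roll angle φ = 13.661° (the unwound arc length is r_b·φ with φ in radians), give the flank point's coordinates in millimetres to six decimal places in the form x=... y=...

x=93.644954 y=0.409232

pitch radius r_p = m·N/2 = 2.714·74/2 = 100.418000
base radius r_b = r_p·cos α = 100.418000·cos 24.888° = 91.092399
roll angle φ = 13.661° = 0.23842943 rad
x = r_b·(cos φ + φ·sin φ) = 91.092399·(0.97171011 + 0.23842943·0.23617678) = 93.644954
y = r_b·(sin φ − φ·cos φ) = 91.092399·(0.23617678 − 0.23842943·0.97171011) = 0.409232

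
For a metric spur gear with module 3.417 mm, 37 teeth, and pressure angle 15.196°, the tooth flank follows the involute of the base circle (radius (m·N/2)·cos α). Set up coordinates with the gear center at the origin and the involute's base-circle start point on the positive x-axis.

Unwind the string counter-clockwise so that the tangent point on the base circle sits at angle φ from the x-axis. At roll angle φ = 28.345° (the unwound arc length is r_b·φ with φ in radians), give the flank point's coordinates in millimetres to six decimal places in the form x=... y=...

x=68.018737 y=2.402335

pitch radius r_p = m·N/2 = 3.417·37/2 = 63.214500
base radius r_b = r_p·cos α = 63.214500·cos 15.196° = 61.004192
roll angle φ = 28.345° = 0.49471358 rad
x = r_b·(cos φ + φ·sin φ) = 61.004192·(0.88010473 + 0.49471358·0.47477959) = 68.018737
y = r_b·(sin φ − φ·cos φ) = 61.004192·(0.47477959 − 0.49471358·0.88010473) = 2.402335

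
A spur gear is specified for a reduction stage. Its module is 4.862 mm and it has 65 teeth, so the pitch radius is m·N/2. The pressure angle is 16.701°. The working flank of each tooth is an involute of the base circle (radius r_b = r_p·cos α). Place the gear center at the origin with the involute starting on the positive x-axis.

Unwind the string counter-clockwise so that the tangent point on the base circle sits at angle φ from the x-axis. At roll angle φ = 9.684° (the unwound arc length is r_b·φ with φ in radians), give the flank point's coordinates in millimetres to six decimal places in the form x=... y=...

x=153.495914 y=0.242893

pitch radius r_p = m·N/2 = 4.862·65/2 = 158.015000
base radius r_b = r_p·cos α = 158.015000·cos 16.701° = 151.349529
roll angle φ = 9.684° = 0.16901768 rad
x = r_b·(cos φ + φ·sin φ) = 151.349529·(0.98575048 + 0.16901768·0.16821411) = 153.495914
y = r_b·(sin φ − φ·cos φ) = 151.349529·(0.16821411 − 0.16901768·0.98575048) = 0.242893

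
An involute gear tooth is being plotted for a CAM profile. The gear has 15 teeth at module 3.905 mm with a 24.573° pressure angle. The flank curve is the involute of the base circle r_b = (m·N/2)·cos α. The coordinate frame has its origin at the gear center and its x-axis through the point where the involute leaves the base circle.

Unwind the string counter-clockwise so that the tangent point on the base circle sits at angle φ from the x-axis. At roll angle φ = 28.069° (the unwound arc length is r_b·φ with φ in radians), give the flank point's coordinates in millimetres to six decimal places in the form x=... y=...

pitch radius r_p = m·N/2 = 3.905·15/2 = 29.287500
base radius r_b = r_p·cos α = 29.287500·cos 24.573° = 26.634995
roll angle φ = 28.069° = 0.48989647 rad
x = r_b·(cos φ + φ·sin φ) = 26.634995·(0.88238158 + 0.48989647·0.47053454) = 29.641947
y = r_b·(sin φ − φ·cos φ) = 26.634995·(0.47053454 − 0.48989647·0.88238158) = 1.019026

x=29.641947 y=1.019026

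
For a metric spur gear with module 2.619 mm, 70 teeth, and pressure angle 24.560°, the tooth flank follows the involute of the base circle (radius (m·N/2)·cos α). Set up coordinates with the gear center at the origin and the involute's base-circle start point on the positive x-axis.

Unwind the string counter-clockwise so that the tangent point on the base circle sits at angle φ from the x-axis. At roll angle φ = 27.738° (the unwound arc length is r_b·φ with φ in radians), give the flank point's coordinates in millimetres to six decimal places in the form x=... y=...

x=92.576691 y=3.079940

pitch radius r_p = m·N/2 = 2.619·70/2 = 91.665000
base radius r_b = r_p·cos α = 91.665000·cos 24.560° = 83.371747
roll angle φ = 27.738° = 0.48411943 rad
x = r_b·(cos φ + φ·sin φ) = 83.371747·(0.88508514 + 0.48411943·0.46542916) = 92.576691
y = r_b·(sin φ − φ·cos φ) = 83.371747·(0.46542916 − 0.48411943·0.88508514) = 3.079940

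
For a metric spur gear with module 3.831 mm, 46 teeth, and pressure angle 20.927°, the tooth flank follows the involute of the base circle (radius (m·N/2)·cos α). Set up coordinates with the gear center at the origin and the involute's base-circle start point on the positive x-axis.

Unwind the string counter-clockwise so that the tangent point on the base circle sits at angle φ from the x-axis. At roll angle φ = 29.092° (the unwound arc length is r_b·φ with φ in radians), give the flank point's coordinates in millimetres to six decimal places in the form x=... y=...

pitch radius r_p = m·N/2 = 3.831·46/2 = 88.113000
base radius r_b = r_p·cos α = 88.113000·cos 20.927° = 82.300737
roll angle φ = 29.092° = 0.50775119 rad
x = r_b·(cos φ + φ·sin φ) = 82.300737·(0.87384012 + 0.50775119·0.48621337) = 92.235715
y = r_b·(sin φ − φ·cos φ) = 82.300737·(0.48621337 − 0.50775119·0.87384012) = 3.499429

x=92.235715 y=3.499429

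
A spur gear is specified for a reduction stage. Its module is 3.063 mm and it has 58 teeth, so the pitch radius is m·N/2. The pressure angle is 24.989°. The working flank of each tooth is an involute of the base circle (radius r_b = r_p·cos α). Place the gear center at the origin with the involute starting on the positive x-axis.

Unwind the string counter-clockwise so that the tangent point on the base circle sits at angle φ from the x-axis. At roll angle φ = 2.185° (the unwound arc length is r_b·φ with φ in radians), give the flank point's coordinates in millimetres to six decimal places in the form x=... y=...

x=80.570331 y=0.001488

pitch radius r_p = m·N/2 = 3.063·58/2 = 88.827000
base radius r_b = r_p·cos α = 88.827000·cos 24.989° = 80.511807
roll angle φ = 2.185° = 0.03813544 rad
x = r_b·(cos φ + φ·sin φ) = 80.511807·(0.99927293 + 0.03813544·0.03812620) = 80.570331
y = r_b·(sin φ − φ·cos φ) = 80.511807·(0.03812620 − 0.03813544·0.99927293) = 0.001488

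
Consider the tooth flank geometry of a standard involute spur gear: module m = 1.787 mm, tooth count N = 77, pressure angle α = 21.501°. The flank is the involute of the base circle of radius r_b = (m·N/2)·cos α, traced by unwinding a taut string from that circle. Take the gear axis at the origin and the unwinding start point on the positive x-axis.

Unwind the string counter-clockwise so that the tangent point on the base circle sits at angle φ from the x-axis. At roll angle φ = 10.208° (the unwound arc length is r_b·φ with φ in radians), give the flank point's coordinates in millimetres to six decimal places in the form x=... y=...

x=65.019711 y=0.120286

pitch radius r_p = m·N/2 = 1.787·77/2 = 68.799500
base radius r_b = r_p·cos α = 68.799500·cos 21.501° = 64.011823
roll angle φ = 10.208° = 0.17816321 rad
x = r_b·(cos φ + φ·sin φ) = 64.011823·(0.98417087 + 0.17816321·0.17722216) = 65.019711
y = r_b·(sin φ − φ·cos φ) = 64.011823·(0.17722216 − 0.17816321·0.98417087) = 0.120286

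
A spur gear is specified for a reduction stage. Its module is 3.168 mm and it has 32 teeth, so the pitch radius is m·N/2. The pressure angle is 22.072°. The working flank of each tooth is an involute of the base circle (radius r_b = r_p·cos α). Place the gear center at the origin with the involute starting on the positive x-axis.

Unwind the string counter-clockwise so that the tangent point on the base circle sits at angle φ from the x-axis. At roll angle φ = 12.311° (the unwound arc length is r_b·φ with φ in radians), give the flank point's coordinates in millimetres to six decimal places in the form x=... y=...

pitch radius r_p = m·N/2 = 3.168·32/2 = 50.688000
base radius r_b = r_p·cos α = 50.688000·cos 22.072° = 46.973197
roll angle φ = 12.311° = 0.21486748 rad
x = r_b·(cos φ + φ·sin φ) = 46.973197·(0.97700466 + 0.21486748·0.21321796) = 48.045044
y = r_b·(sin φ − φ·cos φ) = 46.973197·(0.21321796 − 0.21486748·0.97700466) = 0.154609

x=48.045044 y=0.154609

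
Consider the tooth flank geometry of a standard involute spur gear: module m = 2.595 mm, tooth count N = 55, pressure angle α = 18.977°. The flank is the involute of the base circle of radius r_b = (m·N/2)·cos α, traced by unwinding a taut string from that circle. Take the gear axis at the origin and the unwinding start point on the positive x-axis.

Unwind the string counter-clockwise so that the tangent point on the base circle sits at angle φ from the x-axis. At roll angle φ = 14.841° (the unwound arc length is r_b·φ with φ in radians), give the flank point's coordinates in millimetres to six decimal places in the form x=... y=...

x=69.709927 y=0.388315

pitch radius r_p = m·N/2 = 2.595·55/2 = 71.362500
base radius r_b = r_p·cos α = 71.362500·cos 18.977° = 67.483890
roll angle φ = 14.841° = 0.25902431 rad
x = r_b·(cos φ + φ·sin φ) = 67.483890·(0.96664035 + 0.25902431·0.25613754) = 69.709927
y = r_b·(sin φ − φ·cos φ) = 67.483890·(0.25613754 − 0.25902431·0.96664035) = 0.388315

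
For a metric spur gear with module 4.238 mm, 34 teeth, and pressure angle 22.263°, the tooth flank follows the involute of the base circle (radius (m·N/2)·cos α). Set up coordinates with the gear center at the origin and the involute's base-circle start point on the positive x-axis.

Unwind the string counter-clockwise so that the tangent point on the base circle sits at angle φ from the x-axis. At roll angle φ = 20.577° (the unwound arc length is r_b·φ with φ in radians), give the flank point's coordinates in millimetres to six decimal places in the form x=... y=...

pitch radius r_p = m·N/2 = 4.238·34/2 = 72.046000
base radius r_b = r_p·cos α = 72.046000·cos 22.263° = 66.675300
roll angle φ = 20.577° = 0.35913640 rad
x = r_b·(cos φ + φ·sin φ) = 66.675300·(0.93620070 + 0.35913640·0.35146586) = 70.837498
y = r_b·(sin φ − φ·cos φ) = 66.675300·(0.35146586 − 0.35913640·0.93620070) = 1.016272

x=70.837498 y=1.016272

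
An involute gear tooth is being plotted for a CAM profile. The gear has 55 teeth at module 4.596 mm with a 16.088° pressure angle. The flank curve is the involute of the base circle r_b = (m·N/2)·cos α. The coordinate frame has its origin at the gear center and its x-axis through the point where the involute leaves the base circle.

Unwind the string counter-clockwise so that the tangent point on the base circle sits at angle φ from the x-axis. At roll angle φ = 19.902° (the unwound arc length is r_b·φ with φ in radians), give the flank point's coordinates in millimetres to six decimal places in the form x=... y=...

pitch radius r_p = m·N/2 = 4.596·55/2 = 126.390000
base radius r_b = r_p·cos α = 126.390000·cos 16.088° = 121.440215
roll angle φ = 19.902° = 0.34735543 rad
x = r_b·(cos φ + φ·sin φ) = 121.440215·(0.94027624 + 0.34735543·0.34041237) = 128.546937
y = r_b·(sin φ − φ·cos φ) = 121.440215·(0.34041237 − 0.34735543·0.94027624) = 1.676156

x=128.546937 y=1.676156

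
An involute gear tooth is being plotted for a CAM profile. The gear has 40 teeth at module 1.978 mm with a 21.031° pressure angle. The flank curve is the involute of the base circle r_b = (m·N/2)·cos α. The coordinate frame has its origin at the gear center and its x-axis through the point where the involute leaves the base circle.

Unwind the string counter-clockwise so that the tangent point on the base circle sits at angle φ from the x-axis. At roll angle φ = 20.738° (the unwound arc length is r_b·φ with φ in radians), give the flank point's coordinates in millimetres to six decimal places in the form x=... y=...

x=39.264794 y=0.576009

pitch radius r_p = m·N/2 = 1.978·40/2 = 39.560000
base radius r_b = r_p·cos α = 39.560000·cos 21.031° = 36.924766
roll angle φ = 20.738° = 0.36194638 rad
x = r_b·(cos φ + φ·sin φ) = 36.924766·(0.93520939 + 0.36194638·0.35409518) = 39.264794
y = r_b·(sin φ − φ·cos φ) = 36.924766·(0.35409518 − 0.36194638·0.93520939) = 0.576009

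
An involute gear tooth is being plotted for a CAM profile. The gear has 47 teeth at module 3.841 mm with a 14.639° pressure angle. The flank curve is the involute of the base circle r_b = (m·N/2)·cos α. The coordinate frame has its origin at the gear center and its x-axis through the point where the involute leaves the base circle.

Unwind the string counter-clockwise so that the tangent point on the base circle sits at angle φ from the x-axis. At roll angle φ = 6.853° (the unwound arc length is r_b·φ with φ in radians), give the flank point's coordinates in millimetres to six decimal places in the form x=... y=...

pitch radius r_p = m·N/2 = 3.841·47/2 = 90.263500
base radius r_b = r_p·cos α = 90.263500·cos 14.639° = 87.333309
roll angle φ = 6.853° = 0.11960741 rad
x = r_b·(cos φ + φ·sin φ) = 87.333309·(0.99285556 + 0.11960741·0.11932243) = 87.955769
y = r_b·(sin φ − φ·cos φ) = 87.333309·(0.11932243 − 0.11960741·0.99285556) = 0.049741

x=87.955769 y=0.049741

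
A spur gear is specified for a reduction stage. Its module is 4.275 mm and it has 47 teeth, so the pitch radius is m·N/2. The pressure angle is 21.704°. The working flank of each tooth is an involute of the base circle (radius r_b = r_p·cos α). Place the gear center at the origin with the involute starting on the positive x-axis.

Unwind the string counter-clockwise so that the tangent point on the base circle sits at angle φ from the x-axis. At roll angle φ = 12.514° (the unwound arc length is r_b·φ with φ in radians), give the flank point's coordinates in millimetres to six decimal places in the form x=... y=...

x=95.540222 y=0.322623

pitch radius r_p = m·N/2 = 4.275·47/2 = 100.462500
base radius r_b = r_p·cos α = 100.462500·cos 21.704° = 93.340387
roll angle φ = 12.514° = 0.21841050 rad
x = r_b·(cos φ + φ·sin φ) = 93.340387·(0.97624309 + 0.21841050·0.21667816) = 95.540222
y = r_b·(sin φ − φ·cos φ) = 93.340387·(0.21667816 − 0.21841050·0.97624309) = 0.322623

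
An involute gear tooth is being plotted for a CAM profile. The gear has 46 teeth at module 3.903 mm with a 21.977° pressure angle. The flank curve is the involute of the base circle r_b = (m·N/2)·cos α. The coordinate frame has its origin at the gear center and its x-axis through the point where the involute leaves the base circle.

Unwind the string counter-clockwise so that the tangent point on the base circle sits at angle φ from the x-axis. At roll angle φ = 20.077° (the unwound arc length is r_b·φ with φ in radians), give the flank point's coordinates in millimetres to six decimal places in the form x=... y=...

pitch radius r_p = m·N/2 = 3.903·46/2 = 89.769000
base radius r_b = r_p·cos α = 89.769000·cos 21.977° = 83.245860
roll angle φ = 20.077° = 0.35040975 rad
x = r_b·(cos φ + φ·sin φ) = 83.245860·(0.93923213 + 0.35040975·0.34328269) = 88.200798
y = r_b·(sin φ − φ·cos φ) = 83.245860·(0.34328269 − 0.35040975·0.93923213) = 1.179310

x=88.200798 y=1.179310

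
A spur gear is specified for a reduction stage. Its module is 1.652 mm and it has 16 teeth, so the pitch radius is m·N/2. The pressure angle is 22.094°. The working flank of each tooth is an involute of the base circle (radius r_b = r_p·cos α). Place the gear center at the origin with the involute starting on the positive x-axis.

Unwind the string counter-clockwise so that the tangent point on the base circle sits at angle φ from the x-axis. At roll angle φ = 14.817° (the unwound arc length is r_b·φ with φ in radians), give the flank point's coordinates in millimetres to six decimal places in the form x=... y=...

x=12.648173 y=0.070123

pitch radius r_p = m·N/2 = 1.652·16/2 = 13.216000
base radius r_b = r_p·cos α = 13.216000·cos 22.094° = 12.245523
roll angle φ = 14.817° = 0.25860544 rad
x = r_b·(cos φ + φ·sin φ) = 12.245523·(0.96674755 + 0.25860544·0.25573261) = 12.648173
y = r_b·(sin φ − φ·cos φ) = 12.245523·(0.25573261 − 0.25860544·0.96674755) = 0.070123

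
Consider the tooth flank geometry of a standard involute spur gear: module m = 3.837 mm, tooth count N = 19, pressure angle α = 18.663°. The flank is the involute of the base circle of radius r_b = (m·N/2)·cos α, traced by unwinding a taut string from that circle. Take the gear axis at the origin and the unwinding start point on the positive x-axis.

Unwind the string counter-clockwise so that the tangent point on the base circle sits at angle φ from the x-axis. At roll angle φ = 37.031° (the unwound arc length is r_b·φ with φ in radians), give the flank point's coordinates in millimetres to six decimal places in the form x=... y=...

x=41.011765 y=2.979976

pitch radius r_p = m·N/2 = 3.837·19/2 = 36.451500
base radius r_b = r_p·cos α = 36.451500·cos 18.663° = 34.534775
roll angle φ = 37.031° = 0.64631288 rad
x = r_b·(cos φ + φ·sin φ) = 34.534775·(0.79830978 + 0.64631288·0.60224704) = 41.011765
y = r_b·(sin φ − φ·cos φ) = 34.534775·(0.60224704 − 0.64631288·0.79830978) = 2.979976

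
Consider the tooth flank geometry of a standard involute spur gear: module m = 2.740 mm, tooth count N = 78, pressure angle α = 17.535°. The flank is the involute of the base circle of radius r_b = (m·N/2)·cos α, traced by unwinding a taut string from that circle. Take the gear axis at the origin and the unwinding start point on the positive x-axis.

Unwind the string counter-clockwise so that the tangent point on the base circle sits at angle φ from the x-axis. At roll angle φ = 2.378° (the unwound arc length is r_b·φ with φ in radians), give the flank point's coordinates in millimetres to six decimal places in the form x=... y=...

pitch radius r_p = m·N/2 = 2.740·78/2 = 106.860000
base radius r_b = r_p·cos α = 106.860000·cos 17.535° = 101.894545
roll angle φ = 2.378° = 0.04150393 rad
x = r_b·(cos φ + φ·sin φ) = 101.894545·(0.99913884 + 0.04150393·0.04149202) = 101.982268
y = r_b·(sin φ − φ·cos φ) = 101.894545·(0.04149202 − 0.04150393·0.99913884) = 0.002428

x=101.982268 y=0.002428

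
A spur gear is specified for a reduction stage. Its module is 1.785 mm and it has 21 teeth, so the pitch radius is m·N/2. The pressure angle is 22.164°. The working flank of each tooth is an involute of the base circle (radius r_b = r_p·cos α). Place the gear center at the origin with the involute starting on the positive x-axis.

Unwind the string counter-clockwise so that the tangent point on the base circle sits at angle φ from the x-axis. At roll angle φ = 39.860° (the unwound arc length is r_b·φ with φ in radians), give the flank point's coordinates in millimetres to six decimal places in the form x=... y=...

pitch radius r_p = m·N/2 = 1.785·21/2 = 18.742500
base radius r_b = r_p·cos α = 18.742500·cos 22.164° = 17.357576
roll angle φ = 39.860° = 0.69568824 rad
x = r_b·(cos φ + φ·sin φ) = 17.357576·(0.76761278 + 0.69568824·0.64091389) = 21.063228
y = r_b·(sin φ − φ·cos φ) = 17.357576·(0.64091389 − 0.69568824·0.76761278) = 1.855433

x=21.063228 y=1.855433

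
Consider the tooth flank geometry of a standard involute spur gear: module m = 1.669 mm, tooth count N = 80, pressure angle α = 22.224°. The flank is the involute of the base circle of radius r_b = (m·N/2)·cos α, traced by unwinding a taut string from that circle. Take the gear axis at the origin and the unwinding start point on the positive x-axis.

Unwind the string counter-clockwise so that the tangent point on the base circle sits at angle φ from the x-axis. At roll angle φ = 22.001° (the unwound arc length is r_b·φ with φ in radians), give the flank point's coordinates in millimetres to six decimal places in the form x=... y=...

x=66.190160 y=1.149247

pitch radius r_p = m·N/2 = 1.669·80/2 = 66.760000
base radius r_b = r_p·cos α = 66.760000·cos 22.224° = 61.800549
roll angle φ = 22.001° = 0.38398989 rad
x = r_b·(cos φ + φ·sin φ) = 61.800549·(0.92717732 + 0.38398989·0.37462278) = 66.190160
y = r_b·(sin φ − φ·cos φ) = 61.800549·(0.37462278 − 0.38398989·0.92717732) = 1.149247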